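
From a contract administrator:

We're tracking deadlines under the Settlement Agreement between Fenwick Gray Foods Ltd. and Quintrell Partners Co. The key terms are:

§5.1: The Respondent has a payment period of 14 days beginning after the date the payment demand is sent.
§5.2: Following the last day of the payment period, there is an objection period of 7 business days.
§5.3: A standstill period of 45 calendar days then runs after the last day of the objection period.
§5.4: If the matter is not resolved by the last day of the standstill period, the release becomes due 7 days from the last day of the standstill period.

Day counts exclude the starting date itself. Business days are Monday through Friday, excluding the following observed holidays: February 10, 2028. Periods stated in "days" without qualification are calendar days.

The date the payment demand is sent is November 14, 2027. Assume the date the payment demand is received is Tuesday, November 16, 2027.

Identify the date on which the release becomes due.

Adding 14 calendar days to November 14, 2027 gives November 28, 2027, which is the last day of the payment period.
From Sunday, November 28, 2027, 7 business days (Nov 29, Nov 30, Dec 1, Dec 2, Dec 3, Dec 6, Dec 7, skipping weekends) brings us to Tuesday, December 7, 2027, which is the last day of the objection period.
The last day of the standstill period: December 7, 2027 + 45 days = January 21, 2028.
The date on which the release becomes due: January 21, 2028 + 7 days = January 28, 2028.

January 28, 2028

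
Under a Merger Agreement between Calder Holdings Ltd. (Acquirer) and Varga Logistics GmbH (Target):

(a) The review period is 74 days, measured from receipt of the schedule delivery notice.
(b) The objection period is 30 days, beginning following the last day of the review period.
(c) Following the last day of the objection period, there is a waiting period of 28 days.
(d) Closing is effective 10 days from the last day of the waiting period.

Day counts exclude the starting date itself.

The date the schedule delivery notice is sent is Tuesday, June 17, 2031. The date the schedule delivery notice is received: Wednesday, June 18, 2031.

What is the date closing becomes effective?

November 7, 2031

The last day of the review period: 74 calendar days after June 18, 2031 is August 31, 2031.
The last day of the objection period: 30 calendar days after August 31, 2031 is September 30, 2031.
The last day of the waiting period: 28 calendar days after September 30, 2031 is October 28, 2031.
The date closing becomes effective: October 28, 2031 + 10 days = November 7, 2031.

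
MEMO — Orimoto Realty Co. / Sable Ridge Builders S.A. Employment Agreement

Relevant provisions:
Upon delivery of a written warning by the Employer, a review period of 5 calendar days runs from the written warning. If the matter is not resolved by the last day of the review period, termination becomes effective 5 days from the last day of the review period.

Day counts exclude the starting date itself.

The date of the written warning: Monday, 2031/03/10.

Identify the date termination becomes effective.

2031/03/20

The last day of the review period: 2031/03/10 + 5 days = 2031/03/15.
The date termination becomes effective: 2031/03/15 + 5 days = 2031/03/20.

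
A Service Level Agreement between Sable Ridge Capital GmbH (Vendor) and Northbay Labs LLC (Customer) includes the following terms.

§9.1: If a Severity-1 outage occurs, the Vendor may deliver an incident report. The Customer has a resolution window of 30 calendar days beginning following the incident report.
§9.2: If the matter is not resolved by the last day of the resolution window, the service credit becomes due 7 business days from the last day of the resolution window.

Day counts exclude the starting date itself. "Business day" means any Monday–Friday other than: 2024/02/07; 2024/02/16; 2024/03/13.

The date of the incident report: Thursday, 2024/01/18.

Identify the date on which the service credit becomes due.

2024/02/27

Adding 30 calendar days to 2024/01/18 gives 2024/02/17, which is the last day of the resolution window.
From Saturday, 2024/02/17, 7 business days (Feb 19, Feb 20, Feb 21, Feb 22, Feb 23, Feb 26, Feb 27, skipping weekends) brings us to Tuesday, 2024/02/27, which is the date on which the service credit becomes due.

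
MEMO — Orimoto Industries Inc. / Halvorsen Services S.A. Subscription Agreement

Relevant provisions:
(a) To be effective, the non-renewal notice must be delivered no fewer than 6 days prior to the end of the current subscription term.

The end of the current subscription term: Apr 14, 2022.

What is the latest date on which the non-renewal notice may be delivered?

Apr 8, 2022

Counting back 6 calendar days from Apr 14, 2022 gives Apr 8, 2022.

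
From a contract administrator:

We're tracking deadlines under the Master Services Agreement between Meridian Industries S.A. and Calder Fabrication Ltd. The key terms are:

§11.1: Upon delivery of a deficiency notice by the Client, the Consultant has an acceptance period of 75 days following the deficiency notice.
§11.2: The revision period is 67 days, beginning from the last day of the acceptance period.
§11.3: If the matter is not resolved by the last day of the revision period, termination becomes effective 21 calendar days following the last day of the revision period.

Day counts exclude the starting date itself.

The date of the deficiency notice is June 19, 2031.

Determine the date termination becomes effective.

November 29, 2031

The last day of the acceptance period: 75 calendar days after June 19, 2031 is September 2, 2031.
The last day of the revision period: September 2, 2031 + 67 days = November 8, 2031.
Adding 21 calendar days to November 8, 2031 gives November 29, 2031, which is the date termination becomes effective.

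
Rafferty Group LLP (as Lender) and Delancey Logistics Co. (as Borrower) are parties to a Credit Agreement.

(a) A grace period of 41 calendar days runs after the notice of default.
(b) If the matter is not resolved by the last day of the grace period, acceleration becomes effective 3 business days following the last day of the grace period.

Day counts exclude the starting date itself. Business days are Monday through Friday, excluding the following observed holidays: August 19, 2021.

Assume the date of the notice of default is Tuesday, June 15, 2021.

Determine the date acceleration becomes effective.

Adding 41 calendar days to June 15, 2021 gives July 26, 2021, which is the last day of the grace period.
The date acceleration becomes effective: counting 3 business days from Monday, July 26, 2021 (Jul 27, Jul 28, Jul 29, skipping weekends) reaches Thursday, July 29, 2021.

July 29, 2021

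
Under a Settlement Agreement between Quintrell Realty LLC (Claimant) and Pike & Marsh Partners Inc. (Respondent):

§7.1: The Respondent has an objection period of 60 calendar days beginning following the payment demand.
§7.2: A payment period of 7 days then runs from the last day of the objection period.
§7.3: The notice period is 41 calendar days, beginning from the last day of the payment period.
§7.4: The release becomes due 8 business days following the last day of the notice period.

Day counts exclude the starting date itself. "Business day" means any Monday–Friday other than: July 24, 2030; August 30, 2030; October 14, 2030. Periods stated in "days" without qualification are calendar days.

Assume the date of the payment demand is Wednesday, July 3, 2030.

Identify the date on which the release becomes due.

October 30, 2030

The last day of the objection period: 60 calendar days after July 3, 2030 is September 1, 2030.
Adding 7 calendar days to September 1, 2030 gives September 8, 2030, which is the last day of the payment period.
Adding 41 calendar days to September 8, 2030 gives October 19, 2030, which is the last day of the notice period.
The date on which the release becomes due: counting 8 business days from Saturday, October 19, 2030 (Oct 21, Oct 22, Oct 23, Oct 24, Oct 25, Oct 28, Oct 29, Oct 30, skipping weekends) reaches Wednesday, October 30, 2030.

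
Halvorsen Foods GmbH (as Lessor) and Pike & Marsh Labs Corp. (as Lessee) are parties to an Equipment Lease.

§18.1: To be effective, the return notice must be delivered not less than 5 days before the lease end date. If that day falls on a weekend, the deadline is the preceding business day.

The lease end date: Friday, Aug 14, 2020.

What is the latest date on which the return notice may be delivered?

Aug 7, 2020

Aug 14, 2020 minus 5 days is Aug 9, 2020. That is a Sunday, so the deadline moves back to Friday, Aug 7, 2020.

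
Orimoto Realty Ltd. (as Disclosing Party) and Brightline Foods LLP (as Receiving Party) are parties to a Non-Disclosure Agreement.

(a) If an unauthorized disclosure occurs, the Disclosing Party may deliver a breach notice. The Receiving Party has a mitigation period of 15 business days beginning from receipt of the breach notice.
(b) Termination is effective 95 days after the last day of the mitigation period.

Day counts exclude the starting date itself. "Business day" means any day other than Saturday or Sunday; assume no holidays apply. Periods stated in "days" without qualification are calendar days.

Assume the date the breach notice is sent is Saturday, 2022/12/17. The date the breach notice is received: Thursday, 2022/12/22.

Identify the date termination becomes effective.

2023/04/17

The last day of the mitigation period: counting 15 business days from Thursday, 2022/12/22 (Dec 23, Dec 26, Dec 27, Dec 28, …, Jan 10, Jan 11, Jan 12, skipping weekends) reaches Thursday, 2023/01/12.
The date termination becomes effective: 2023/01/12 + 95 days = 2023/04/17.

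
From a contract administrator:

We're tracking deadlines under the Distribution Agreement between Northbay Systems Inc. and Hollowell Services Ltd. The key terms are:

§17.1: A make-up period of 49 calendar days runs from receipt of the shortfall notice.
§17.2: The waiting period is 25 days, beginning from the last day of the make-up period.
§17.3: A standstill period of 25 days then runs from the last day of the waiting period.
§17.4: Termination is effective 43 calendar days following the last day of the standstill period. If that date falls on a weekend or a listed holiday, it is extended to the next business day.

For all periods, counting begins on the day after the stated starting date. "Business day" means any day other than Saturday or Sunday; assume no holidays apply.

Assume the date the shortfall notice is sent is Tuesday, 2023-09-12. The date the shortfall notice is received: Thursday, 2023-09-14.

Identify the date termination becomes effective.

2024-02-05

The last day of the make-up period: 49 calendar days after 2023-09-14 is 2023-11-02.
The last day of the waiting period: 25 calendar days after 2023-11-02 is 2023-11-27.
The last day of the standstill period: 2023-11-27 + 25 days = 2023-12-22.
Adding 43 calendar days to 2023-12-22 gives 2024-02-03, which is the date termination becomes effective. That falls on a Saturday, so it rolls to the next business day, Monday, 2024-02-05.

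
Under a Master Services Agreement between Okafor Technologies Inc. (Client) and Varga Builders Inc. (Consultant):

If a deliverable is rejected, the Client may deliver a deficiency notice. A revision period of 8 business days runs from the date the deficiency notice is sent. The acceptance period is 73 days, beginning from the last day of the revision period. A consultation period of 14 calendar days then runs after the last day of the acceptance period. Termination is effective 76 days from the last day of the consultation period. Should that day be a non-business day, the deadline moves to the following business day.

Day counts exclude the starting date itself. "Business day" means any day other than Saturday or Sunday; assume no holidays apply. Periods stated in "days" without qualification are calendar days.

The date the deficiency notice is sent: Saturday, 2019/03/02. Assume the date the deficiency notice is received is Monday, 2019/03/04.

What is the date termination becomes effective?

2019/08/23

From Saturday, 2019/03/02, 8 business days (Mar 4, Mar 5, Mar 6, Mar 7, Mar 8, Mar 11, Mar 12, Mar 13, skipping weekends) brings us to Wednesday, 2019/03/13, which is the last day of the revision period.
The last day of the acceptance period: 2019/03/13 + 73 days = 2019/05/25.
The last day of the consultation period: 14 calendar days after 2019/05/25 is 2019/06/08.
The date termination becomes effective: 76 calendar days after 2019/06/08 is 2019/08/23. 2019/08/23 is a Friday, so no roll-forward applies.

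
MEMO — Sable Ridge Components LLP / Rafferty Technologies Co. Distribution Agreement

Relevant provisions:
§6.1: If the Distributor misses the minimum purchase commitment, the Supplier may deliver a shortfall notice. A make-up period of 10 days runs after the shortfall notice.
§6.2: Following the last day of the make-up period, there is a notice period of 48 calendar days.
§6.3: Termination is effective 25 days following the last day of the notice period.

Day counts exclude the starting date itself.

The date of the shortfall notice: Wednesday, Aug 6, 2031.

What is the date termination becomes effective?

Oct 28, 2031

The last day of the make-up period: 10 calendar days after Aug 6, 2031 is Aug 16, 2031.
The last day of the notice period: 48 calendar days after Aug 16, 2031 is Oct 3, 2031.
Adding 25 calendar days to Oct 3, 2031 gives Oct 28, 2031, which is the date termination becomes effective.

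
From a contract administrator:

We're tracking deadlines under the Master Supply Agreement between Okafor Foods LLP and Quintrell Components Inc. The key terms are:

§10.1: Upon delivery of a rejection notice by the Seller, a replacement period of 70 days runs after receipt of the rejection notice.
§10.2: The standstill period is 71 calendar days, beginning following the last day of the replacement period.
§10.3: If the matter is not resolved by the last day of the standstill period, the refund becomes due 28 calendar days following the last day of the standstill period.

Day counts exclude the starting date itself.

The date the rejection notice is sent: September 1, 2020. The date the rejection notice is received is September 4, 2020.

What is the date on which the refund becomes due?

Adding 70 calendar days to September 4, 2020 gives November 13, 2020, which is the last day of the replacement period.
The last day of the standstill period: November 13, 2020 + 71 days = January 23, 2021.
The date on which the refund becomes due: January 23, 2021 + 28 days = February 20, 2021.

February 20, 2021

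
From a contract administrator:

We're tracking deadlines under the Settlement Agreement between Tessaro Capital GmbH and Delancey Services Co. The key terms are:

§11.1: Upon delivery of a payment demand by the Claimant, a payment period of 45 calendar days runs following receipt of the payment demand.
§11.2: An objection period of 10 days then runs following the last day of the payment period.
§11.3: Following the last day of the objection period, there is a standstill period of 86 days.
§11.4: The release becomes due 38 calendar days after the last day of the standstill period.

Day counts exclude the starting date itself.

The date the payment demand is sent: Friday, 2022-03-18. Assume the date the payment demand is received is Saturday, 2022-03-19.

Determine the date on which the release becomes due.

The last day of the payment period: 2022-03-19 + 45 days = 2022-05-03.
The last day of the objection period: 10 calendar days after 2022-05-03 is 2022-05-13.
The last day of the standstill period: 2022-05-13 + 86 days = 2022-08-07.
The date on which the release becomes due: 38 calendar days after 2022-08-07 is 2022-09-14.

2022-09-14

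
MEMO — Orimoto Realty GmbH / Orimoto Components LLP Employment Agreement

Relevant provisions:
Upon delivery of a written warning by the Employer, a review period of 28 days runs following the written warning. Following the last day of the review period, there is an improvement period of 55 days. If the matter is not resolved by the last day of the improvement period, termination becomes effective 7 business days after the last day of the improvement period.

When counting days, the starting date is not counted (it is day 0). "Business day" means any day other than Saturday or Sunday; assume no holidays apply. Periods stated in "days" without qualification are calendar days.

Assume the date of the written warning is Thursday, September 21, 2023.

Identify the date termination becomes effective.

December 22, 2023

Adding 28 calendar days to September 21, 2023 gives October 19, 2023, which is the last day of the review period.
The last day of the improvement period: October 19, 2023 + 55 days = December 13, 2023.
The date termination becomes effective: 7 business days after Wednesday, December 13, 2023, skipping weekends — Dec 14, Dec 15, Dec 18, Dec 19, Dec 20, Dec 21, Dec 22 — lands on Friday, December 22, 2023.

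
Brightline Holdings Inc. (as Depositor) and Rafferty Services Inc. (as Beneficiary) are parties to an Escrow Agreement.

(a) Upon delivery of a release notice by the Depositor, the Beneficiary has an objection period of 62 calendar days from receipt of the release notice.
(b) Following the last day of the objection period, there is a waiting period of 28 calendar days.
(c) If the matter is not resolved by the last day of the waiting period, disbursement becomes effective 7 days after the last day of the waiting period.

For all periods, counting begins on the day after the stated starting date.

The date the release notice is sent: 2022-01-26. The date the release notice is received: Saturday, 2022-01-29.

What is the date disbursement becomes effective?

The last day of the objection period: 2022-01-29 + 62 days = 2022-04-01.
The last day of the waiting period: 2022-04-01 + 28 days = 2022-04-29.
The date disbursement becomes effective: 2022-04-29 + 7 days = 2022-05-06.

2022-05-06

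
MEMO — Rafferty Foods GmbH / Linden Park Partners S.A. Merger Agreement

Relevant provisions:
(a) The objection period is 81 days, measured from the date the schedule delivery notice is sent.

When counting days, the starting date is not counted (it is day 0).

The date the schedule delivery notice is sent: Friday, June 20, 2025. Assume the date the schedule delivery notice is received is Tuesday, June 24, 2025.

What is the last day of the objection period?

Adding 81 calendar days to June 20, 2025 gives September 9, 2025, which is the last day of the objection period.

September 9, 2025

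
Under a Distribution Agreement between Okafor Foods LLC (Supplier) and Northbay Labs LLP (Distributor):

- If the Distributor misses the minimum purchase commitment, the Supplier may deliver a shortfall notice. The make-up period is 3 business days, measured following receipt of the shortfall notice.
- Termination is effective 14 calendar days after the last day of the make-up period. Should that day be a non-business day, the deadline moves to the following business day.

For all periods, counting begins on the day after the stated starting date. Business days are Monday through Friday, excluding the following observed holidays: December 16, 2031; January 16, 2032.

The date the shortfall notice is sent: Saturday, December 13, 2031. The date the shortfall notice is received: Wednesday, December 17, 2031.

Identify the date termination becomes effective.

From Wednesday, December 17, 2031, 3 business days (Dec 18, Dec 19, Dec 22, skipping weekends) brings us to Monday, December 22, 2031, which is the last day of the make-up period.
The date termination becomes effective: 14 calendar days after December 22, 2031 is January 5, 2032. January 5, 2032 is a Monday and is not a listed holiday, so no roll-forward applies.

January 5, 2032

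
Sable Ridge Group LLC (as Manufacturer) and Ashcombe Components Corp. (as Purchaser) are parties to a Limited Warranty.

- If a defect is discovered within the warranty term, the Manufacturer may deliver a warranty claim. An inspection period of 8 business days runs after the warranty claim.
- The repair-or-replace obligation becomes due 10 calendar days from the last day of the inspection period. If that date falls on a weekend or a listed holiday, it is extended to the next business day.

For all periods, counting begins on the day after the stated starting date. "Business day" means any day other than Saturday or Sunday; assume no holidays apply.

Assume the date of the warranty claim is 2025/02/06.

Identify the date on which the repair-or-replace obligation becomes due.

From Thursday, 2025/02/06, 8 business days (Feb 7, Feb 10, Feb 11, Feb 12, Feb 13, Feb 14, Feb 17, Feb 18, skipping weekends) brings us to Tuesday, 2025/02/18, which is the last day of the inspection period.
Adding 10 calendar days to 2025/02/18 gives 2025/02/28, which is the date on which the repair-or-replace obligation becomes due. 2025/02/28 is a Friday, so no roll-forward applies.

2025/02/28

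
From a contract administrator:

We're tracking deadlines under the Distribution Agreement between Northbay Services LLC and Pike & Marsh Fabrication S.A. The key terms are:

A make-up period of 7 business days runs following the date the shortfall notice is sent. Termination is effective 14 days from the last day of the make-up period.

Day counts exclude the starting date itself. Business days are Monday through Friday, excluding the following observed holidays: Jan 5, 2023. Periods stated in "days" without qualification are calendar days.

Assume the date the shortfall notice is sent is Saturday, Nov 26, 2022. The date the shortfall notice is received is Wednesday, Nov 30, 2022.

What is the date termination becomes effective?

Dec 20, 2022

The last day of the make-up period: counting 7 business days from Saturday, Nov 26, 2022 (Nov 28, Nov 29, Nov 30, Dec 1, Dec 2, Dec 5, Dec 6, skipping weekends) reaches Tuesday, Dec 6, 2022.
The date termination becomes effective: 14 calendar days after Dec 6, 2022 is Dec 20, 2022.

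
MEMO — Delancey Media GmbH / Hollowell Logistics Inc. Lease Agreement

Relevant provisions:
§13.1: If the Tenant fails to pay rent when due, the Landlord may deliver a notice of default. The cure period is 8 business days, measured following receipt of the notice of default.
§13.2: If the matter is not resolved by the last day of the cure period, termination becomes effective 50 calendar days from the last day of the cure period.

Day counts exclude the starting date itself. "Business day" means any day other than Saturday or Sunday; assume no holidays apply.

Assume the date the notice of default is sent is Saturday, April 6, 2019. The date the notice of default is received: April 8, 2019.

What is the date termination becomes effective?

From Monday, April 8, 2019, 8 business days (Apr 9, Apr 10, Apr 11, Apr 12, Apr 15, Apr 16, Apr 17, Apr 18, skipping weekends) brings us to Thursday, April 18, 2019, which is the last day of the cure period.
The date termination becomes effective: 50 calendar days after April 18, 2019 is June 7, 2019.

June 7, 2019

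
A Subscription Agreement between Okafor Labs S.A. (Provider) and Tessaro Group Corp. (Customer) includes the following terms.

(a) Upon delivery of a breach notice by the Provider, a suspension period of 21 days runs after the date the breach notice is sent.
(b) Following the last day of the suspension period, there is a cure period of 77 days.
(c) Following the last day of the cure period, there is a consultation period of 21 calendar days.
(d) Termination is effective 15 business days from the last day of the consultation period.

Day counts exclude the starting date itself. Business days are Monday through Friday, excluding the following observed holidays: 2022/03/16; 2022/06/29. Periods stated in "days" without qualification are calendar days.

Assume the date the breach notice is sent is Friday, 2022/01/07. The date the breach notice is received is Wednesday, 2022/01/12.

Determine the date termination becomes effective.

2022/05/27

Adding 21 calendar days to 2022/01/07 gives 2022/01/28, which is the last day of the suspension period.
Adding 77 calendar days to 2022/01/28 gives 2022/04/15, which is the last day of the cure period.
The last day of the consultation period: 21 calendar days after 2022/04/15 is 2022/05/06.
The date termination becomes effective: counting 15 business days from Friday, 2022/05/06 (May 9, May 10, May 11, May 12, …, May 25, May 26, May 27, skipping weekends) reaches Friday, 2022/05/27.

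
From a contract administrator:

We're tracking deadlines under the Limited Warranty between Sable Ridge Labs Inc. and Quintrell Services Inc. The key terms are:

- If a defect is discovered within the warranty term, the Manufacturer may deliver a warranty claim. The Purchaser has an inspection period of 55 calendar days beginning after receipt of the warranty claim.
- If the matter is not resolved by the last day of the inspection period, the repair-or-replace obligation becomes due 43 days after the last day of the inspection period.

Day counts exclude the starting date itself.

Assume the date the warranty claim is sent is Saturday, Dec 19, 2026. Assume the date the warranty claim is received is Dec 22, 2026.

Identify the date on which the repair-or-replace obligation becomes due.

Mar 30, 2027

The last day of the inspection period: 55 calendar days after Dec 22, 2026 is Feb 15, 2027.
The date on which the repair-or-replace obligation becomes due: 43 calendar days after Feb 15, 2027 is Mar 30, 2027.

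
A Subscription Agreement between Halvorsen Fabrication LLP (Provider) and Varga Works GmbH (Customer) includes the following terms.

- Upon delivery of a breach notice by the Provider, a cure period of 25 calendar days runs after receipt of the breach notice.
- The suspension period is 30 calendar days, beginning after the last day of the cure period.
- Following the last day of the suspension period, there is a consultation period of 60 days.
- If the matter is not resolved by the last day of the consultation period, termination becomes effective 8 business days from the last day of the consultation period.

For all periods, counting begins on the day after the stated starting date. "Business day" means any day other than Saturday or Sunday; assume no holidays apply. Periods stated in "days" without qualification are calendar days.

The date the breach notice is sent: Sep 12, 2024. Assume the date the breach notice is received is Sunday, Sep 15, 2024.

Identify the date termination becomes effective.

Jan 20, 2025

Adding 25 calendar days to Sep 15, 2024 gives Oct 10, 2024, which is the last day of the cure period.
The last day of the suspension period: 30 calendar days after Oct 10, 2024 is Nov 9, 2024.
The last day of the consultation period: 60 calendar days after Nov 9, 2024 is Jan 8, 2025.
The date termination becomes effective: 8 business days after Wednesday, Jan 8, 2025, skipping weekends — Jan 9, Jan 10, Jan 13, Jan 14, Jan 15, Jan 16, Jan 17, Jan 20 — lands on Monday, Jan 20, 2025.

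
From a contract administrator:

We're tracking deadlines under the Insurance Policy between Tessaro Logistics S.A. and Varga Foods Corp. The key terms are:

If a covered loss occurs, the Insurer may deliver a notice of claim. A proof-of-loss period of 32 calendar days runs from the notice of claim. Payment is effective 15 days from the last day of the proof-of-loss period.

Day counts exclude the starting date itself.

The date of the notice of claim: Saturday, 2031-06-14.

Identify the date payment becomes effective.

2031-07-31

The last day of the proof-of-loss period: 32 calendar days after 2031-06-14 is 2031-07-16.
The date payment becomes effective: 15 calendar days after 2031-07-16 is 2031-07-31.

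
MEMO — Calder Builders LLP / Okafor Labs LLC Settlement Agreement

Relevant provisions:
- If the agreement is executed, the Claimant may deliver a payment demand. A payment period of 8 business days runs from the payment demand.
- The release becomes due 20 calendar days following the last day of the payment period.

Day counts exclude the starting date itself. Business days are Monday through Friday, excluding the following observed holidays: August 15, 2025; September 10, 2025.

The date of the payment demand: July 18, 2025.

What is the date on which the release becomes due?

The last day of the payment period: 8 business days after Friday, July 18, 2025, skipping weekends — Jul 21, Jul 22, Jul 23, Jul 24, Jul 25, Jul 28, Jul 29, Jul 30 — lands on Wednesday, July 30, 2025.
The date on which the release becomes due: July 30, 2025 + 20 days = August 19, 2025.

August 19, 2025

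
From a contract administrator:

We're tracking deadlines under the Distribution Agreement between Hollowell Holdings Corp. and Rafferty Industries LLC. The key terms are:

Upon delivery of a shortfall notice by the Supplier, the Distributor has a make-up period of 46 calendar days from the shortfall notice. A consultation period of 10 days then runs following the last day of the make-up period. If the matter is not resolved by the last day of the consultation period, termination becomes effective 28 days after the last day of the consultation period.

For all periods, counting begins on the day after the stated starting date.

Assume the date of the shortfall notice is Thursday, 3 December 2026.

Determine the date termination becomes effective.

25 February 2027

Adding 46 calendar days to 3 December 2026 gives 18 January 2027, which is the last day of the make-up period.
The last day of the consultation period: 18 January 2027 + 10 days = 28 January 2027.
The date termination becomes effective: 28 calendar days after 28 January 2027 is 25 February 2027.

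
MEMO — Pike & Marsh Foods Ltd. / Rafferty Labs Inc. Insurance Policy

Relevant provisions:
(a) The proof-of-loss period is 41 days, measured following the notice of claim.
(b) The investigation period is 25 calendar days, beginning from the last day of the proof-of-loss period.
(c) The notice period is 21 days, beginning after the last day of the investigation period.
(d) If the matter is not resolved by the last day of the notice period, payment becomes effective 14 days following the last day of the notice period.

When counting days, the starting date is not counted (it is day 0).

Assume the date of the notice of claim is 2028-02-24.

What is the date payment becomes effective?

The last day of the proof-of-loss period: 2028-02-24 + 41 days = 2028-04-05.
The last day of the investigation period: 2028-04-05 + 25 days = 2028-04-30.
The last day of the notice period: 21 calendar days after 2028-04-30 is 2028-05-21.
The date payment becomes effective: 14 calendar days after 2028-05-21 is 2028-06-04.

2028-06-04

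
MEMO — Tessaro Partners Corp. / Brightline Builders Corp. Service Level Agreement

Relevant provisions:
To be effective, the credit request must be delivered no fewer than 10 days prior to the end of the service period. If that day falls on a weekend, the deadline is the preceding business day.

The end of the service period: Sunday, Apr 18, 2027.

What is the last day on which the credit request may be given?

Apr 18, 2027 minus 10 days is Apr 8, 2027. That is a Thursday, so no adjustment is needed.

Apr 8, 2027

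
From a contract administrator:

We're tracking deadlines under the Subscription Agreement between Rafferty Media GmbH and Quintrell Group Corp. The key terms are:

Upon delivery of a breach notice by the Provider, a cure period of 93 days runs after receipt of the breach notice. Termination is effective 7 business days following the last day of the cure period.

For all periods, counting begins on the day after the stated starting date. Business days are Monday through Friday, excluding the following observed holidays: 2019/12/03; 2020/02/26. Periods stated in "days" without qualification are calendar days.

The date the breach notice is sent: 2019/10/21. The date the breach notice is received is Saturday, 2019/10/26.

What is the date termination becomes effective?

2020/02/05

The last day of the cure period: 93 calendar days after 2019/10/26 is 2020/01/27.
From Monday, 2020/01/27, 7 business days (Jan 28, Jan 29, Jan 30, Jan 31, Feb 3, Feb 4, Feb 5, skipping weekends) brings us to Wednesday, 2020/02/05, which is the date termination becomes effective.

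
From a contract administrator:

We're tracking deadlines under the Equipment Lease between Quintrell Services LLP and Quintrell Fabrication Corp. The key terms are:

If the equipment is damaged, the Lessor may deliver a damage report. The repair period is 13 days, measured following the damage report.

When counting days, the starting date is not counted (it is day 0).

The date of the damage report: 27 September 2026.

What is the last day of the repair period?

The last day of the repair period: 13 calendar days after 27 September 2026 is 10 October 2026.

10 October 2026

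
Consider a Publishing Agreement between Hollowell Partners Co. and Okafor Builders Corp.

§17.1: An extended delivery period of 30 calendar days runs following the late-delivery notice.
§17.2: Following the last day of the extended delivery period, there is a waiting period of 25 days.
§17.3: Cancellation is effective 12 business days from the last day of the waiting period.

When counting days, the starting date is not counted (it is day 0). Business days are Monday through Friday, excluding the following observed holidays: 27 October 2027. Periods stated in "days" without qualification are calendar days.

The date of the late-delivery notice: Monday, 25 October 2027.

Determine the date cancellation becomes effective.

4 January 2028

Adding 30 calendar days to 25 October 2027 gives 24 November 2027, which is the last day of the extended delivery period.
Adding 25 calendar days to 24 November 2027 gives 19 December 2027, which is the last day of the waiting period.
The date cancellation becomes effective: counting 12 business days from Sunday, 19 December 2027 (Dec 20, Dec 21, Dec 22, Dec 23, …, Dec 31, Jan 3, Jan 4, skipping weekends) reaches Tuesday, 4 January 2028.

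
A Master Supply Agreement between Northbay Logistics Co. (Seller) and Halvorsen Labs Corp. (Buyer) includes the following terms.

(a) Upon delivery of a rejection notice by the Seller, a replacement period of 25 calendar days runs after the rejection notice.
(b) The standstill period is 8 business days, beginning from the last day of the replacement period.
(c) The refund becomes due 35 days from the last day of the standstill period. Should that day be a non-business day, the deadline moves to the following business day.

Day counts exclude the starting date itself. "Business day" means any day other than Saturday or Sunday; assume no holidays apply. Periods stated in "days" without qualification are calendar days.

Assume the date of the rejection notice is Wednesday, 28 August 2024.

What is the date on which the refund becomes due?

6 November 2024

The last day of the replacement period: 28 August 2024 + 25 days = 22 September 2024.
From Sunday, 22 September 2024, 8 business days (Sep 23, Sep 24, Sep 25, Sep 26, Sep 27, Sep 30, Oct 1, Oct 2, skipping weekends) brings us to Wednesday, 2 October 2024, which is the last day of the standstill period.
The date on which the refund becomes due: 2 October 2024 + 35 days = 6 November 2024. 6 November 2024 is a Wednesday, so no roll-forward applies.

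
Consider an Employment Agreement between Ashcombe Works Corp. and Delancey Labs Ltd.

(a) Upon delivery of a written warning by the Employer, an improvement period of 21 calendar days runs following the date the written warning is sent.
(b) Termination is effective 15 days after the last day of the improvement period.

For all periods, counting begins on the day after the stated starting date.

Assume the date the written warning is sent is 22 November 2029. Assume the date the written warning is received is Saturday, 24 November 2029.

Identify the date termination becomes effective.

28 December 2029

Adding 21 calendar days to 22 November 2029 gives 13 December 2029, which is the last day of the improvement period.
The date termination becomes effective: 15 calendar days after 13 December 2029 is 28 December 2029.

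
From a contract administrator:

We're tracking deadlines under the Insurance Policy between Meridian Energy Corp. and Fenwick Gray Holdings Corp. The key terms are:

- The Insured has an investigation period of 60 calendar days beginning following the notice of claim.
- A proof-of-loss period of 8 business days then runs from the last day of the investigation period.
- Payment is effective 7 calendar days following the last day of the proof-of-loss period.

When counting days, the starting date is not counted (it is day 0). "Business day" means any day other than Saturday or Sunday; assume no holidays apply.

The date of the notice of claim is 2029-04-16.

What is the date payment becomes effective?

The last day of the investigation period: 2029-04-16 + 60 days = 2029-06-15.
The last day of the proof-of-loss period: 8 business days after Friday, 2029-06-15, skipping weekends — Jun 18, Jun 19, Jun 20, Jun 21, Jun 22, Jun 25, Jun 26, Jun 27 — lands on Wednesday, 2029-06-27.
Adding 7 calendar days to 2029-06-27 gives 2029-07-04, which is the date payment becomes effective.

2029-07-04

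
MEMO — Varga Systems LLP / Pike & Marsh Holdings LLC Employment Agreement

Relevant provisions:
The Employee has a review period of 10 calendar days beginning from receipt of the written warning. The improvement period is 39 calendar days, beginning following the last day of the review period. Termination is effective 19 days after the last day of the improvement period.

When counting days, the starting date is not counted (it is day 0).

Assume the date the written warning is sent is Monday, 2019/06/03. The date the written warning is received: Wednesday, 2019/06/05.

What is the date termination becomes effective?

The last day of the review period: 2019/06/05 + 10 days = 2019/06/15.
Adding 39 calendar days to 2019/06/15 gives 2019/07/24, which is the last day of the improvement period.
Adding 19 calendar days to 2019/07/24 gives 2019/08/12, which is the date termination becomes effective.

2019/08/12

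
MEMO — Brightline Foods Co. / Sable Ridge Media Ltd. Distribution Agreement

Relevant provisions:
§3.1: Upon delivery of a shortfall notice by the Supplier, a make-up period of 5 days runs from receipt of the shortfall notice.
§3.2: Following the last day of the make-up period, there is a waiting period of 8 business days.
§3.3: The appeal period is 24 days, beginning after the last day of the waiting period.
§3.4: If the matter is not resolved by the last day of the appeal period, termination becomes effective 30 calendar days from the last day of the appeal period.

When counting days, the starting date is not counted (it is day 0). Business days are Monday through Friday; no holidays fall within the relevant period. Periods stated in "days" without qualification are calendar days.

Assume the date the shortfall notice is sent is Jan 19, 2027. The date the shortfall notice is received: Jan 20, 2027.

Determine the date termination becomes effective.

Mar 30, 2027

Adding 5 calendar days to Jan 20, 2027 gives Jan 25, 2027, which is the last day of the make-up period.
From Monday, Jan 25, 2027, 8 business days (Jan 26, Jan 27, Jan 28, Jan 29, Feb 1, Feb 2, Feb 3, Feb 4, skipping weekends) brings us to Thursday, Feb 4, 2027, which is the last day of the waiting period.
The last day of the appeal period: 24 calendar days after Feb 4, 2027 is Feb 28, 2027.
The date termination becomes effective: 30 calendar days after Feb 28, 2027 is Mar 30, 2027.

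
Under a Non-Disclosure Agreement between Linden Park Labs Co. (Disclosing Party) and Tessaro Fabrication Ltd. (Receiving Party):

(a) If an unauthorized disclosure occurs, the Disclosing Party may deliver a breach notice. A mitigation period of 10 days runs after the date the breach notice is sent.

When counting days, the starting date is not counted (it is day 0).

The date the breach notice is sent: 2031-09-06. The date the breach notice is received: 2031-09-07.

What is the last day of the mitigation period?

2031-09-16

The last day of the mitigation period: 10 calendar days after 2031-09-06 is 2031-09-16.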